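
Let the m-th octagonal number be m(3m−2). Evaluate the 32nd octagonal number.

The 32nd octagonal number is n(3n−2) with n = 32.
32·(3·32 − 2) = 32·94 = 3008.

3008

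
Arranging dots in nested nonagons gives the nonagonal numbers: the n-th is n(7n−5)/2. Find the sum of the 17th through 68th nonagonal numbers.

Σ i(7i−5)/2 = (7Σi² − 5Σi) / 2 over i = 17..68.
Σi = 2346 − 136 = 2210 and Σi² = 107134 − 1496 = 105638.
(7·105638 − 5·2210) / 2 = 728416/2 = 364208.

364208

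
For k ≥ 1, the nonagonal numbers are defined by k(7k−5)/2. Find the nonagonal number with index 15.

750

15·(7·15 − 5)/2 = 15·100/2 = 15·50 = 750.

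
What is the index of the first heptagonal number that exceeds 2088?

Solve n(5n−3)/2 > 2088 for integer n.
The largest n with value ≤ 2088 is 29 (since 2059 ≤ 2088 < 2205), so the first above is n = 30, value 2205.

30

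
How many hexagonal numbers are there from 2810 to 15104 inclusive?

The n-th hexagonal number is n(2n−1).
Smallest index with value ≥ 2810: n = 38 (giving 2850).
Largest index with value ≤ 15104: n = 87 (giving 15051).
Indices 38 through 87: 50 terms.

50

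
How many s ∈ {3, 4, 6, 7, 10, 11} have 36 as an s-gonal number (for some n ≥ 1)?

2

s = 3: P(3, 8) = 36. ✓
s = 4: P(4, 6) = 36. ✓
s = 6: P(6, 4) = 28 and P(6, 5) = 45; 36 is not s-gonal.
s = 7: P(7, 4) = 34 and P(7, 5) = 55; 36 is not s-gonal.
s = 10: P(10, 3) = 27 and P(10, 4) = 52; 36 is not s-gonal.
s = 11: P(11, 3) = 30 and P(11, 4) = 58; 36 is not s-gonal.
Hits: s ∈ {3, 4} → 2.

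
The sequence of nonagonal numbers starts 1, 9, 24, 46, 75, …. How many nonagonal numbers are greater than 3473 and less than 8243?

The n-th nonagonal number is n(7n−5)/2.
Smallest index with value > 3473: n = 32 (giving 3504).
Largest index with value < 8243: n = 48 (giving 7944).
Indices 32 through 48: 17 terms.

17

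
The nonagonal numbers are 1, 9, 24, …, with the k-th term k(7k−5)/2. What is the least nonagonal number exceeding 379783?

380325

Solve n(7n−5)/2 > 379783 for integer n.
The largest n with value ≤ 379783 is 329 (since 378021 ≤ 379783 < 380325), so the first above is n = 330, value 380325.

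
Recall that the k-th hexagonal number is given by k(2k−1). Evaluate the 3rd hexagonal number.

15

The 3rd hexagonal number is n(2n−1) with n = 3.
3·(2·3 − 1) = 3·5 = 15.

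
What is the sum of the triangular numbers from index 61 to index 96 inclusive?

114276

Σ i(i+1)/2 = (Σi² + Σi) / 2 over i = 61..96.
Σi = 4656 − 1830 = 2826 and Σi² = 299536 − 73810 = 225726.
(1·225726 + 1·2826) / 2 = 228552/2 = 114276.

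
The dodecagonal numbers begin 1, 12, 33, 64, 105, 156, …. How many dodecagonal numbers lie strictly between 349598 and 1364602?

The n-th dodecagonal number is n(5n−4).
Smallest index with value > 349598: n = 265 (giving 350065).
Largest index with value < 1364602: n = 522 (giving 1360332).
Indices 265 through 522: 258 terms.

258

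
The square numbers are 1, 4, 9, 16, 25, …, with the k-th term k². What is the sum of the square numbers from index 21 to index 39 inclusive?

Σ_{i=21}^{39} i² = 20540 − 2870 = 17670.

17670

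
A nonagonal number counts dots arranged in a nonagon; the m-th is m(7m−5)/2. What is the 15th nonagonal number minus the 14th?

Consecutive nonagonal numbers differ by 7n − 6: here 7·15 − 6 = 99.

99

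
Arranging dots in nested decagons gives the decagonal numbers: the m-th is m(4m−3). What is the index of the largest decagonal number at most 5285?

Solve n(4n−3) ≤ 5285 for integer n.
n = 36 gives 5076 ≤ 5285, while n = 37 gives 5365 > 5285; so the answer is index 36.

36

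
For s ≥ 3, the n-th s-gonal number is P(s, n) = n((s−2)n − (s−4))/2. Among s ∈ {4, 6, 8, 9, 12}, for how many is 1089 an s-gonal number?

s = 4: P(4, 33) = 1089. ✓
s = 6: P(6, 23) = 1035 and P(6, 24) = 1128; 1089 is not s-gonal.
s = 8: P(8, 19) = 1045 and P(8, 20) = 1160; 1089 is not s-gonal.
s = 9: P(9, 18) = 1089. ✓
s = 12: P(12, 15) = 1065 and P(12, 16) = 1216; 1089 is not s-gonal.
Hits: s ∈ {4, 9} → 2.

2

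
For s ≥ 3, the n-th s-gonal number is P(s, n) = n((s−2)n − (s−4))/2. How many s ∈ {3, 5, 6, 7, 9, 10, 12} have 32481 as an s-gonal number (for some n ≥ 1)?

1

s = 3: P(3, 254) = 32385 and P(3, 255) = 32640; 32481 is not s-gonal.
s = 5: P(5, 147) = 32340 and P(5, 148) = 32782; 32481 is not s-gonal.
s = 6: P(6, 127) = 32131 and P(6, 128) = 32640; 32481 is not s-gonal.
s = 7: P(7, 114) = 32319 and P(7, 115) = 32890; 32481 is not s-gonal.
s = 9: P(9, 96) = 32016 and P(9, 97) = 32689; 32481 is not s-gonal.
s = 10: P(10, 90) = 32130 and P(10, 91) = 32851; 32481 is not s-gonal.
s = 12: P(12, 81) = 32481. ✓
Hits: s ∈ {12} → 1.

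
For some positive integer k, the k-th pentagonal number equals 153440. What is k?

Set n(3n−1)/2 = 153440, giving 3n² − n − 306880 = 0.
The discriminant is 1 + 24·153440 = 3682561, and √3682561 = 1919.
So n = (1 + 1919) / 6 = 1920/6 = 320.
Check: 320·(3·320 − 1)/2 = 153440. ✓

320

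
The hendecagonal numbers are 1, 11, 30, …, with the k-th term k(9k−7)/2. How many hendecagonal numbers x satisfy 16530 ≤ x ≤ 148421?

122

The n-th hendecagonal number is n(9n−7)/2.
Smallest index with value ≥ 16530: n = 61 (giving 16531).
Largest index with value ≤ 148421: n = 182 (giving 148421).
Indices 61 through 182: 122 terms.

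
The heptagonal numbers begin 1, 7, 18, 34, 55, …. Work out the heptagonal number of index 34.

2839

The 34th heptagonal number is n(5n−3)/2 with n = 34.
34·(5·34 − 3)/2 = 34·167/2 = 2839.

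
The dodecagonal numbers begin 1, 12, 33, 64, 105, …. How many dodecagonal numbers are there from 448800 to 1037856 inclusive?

The n-th dodecagonal number is n(5n−4).
Smallest index with value ≥ 448800: n = 300 (giving 448800).
Largest index with value ≤ 1037856: n = 456 (giving 1037856).
Indices 300 through 456: 157 terms.

157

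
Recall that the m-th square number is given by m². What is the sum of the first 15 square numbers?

Σ_{i=1}^{15} i² = 15·16·31/6 = 1240.

1240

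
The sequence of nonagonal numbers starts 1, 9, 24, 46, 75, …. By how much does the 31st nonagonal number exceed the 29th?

31·(7·31 − 5)/2 = 3286 and 29·(7·29 − 5)/2 = 2871.
Difference: 3286 − 2871 = 415.

415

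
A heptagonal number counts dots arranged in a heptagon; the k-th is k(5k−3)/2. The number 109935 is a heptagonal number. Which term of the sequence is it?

Set n(5n−3)/2 = 109935, giving 5n² − 3n − 219870 = 0.
The discriminant is 9 + 40·109935 = 4397409, and √4397409 = 2097.
So n = (3 + 2097) / 10 = 2100/10 = 210.

210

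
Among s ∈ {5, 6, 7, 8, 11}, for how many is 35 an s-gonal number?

s = 5: P(5, 5) = 35. ✓
s = 6: P(6, 4) = 28 and P(6, 5) = 45; 35 is not s-gonal.
s = 7: P(7, 4) = 34 and P(7, 5) = 55; 35 is not s-gonal.
s = 8: P(8, 3) = 21 and P(8, 4) = 40; 35 is not s-gonal.
s = 11: P(11, 3) = 30 and P(11, 4) = 58; 35 is not s-gonal.
Hits: s ∈ {5} → 1.

1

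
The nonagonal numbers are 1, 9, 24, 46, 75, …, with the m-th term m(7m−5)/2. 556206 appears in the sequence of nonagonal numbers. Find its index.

399

Set n(7n−5)/2 = 556206, giving 7n² − 5n − 1112412 = 0.
So n = (5 + 5581) / 14 = 5586/14 = 399.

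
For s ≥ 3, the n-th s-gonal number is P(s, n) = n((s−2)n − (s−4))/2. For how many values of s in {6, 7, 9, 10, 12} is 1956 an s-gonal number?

1

s = 6: P(6, 31) = 1891 and P(6, 32) = 2016; 1956 is not s-gonal.
s = 7: P(7, 28) = 1918 and P(7, 29) = 2059; 1956 is not s-gonal.
s = 9: P(9, 24) = 1956. ✓
s = 10: P(10, 22) = 1870 and P(10, 23) = 2047; 1956 is not s-gonal.
s = 12: P(12, 20) = 1920 and P(12, 21) = 2121; 1956 is not s-gonal.
Hits: s ∈ {9} → 1.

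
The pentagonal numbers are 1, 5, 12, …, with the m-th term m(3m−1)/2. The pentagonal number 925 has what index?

Set n(3n−1)/2 = 925, giving 3n² − n − 1850 = 0.
So n = (1 + 149) / 6 = 150/6 = 25.
Check: 25·(3·25 − 1)/2 = 925. ✓

25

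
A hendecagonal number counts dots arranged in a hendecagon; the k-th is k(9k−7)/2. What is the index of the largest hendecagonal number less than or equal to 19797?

Solve n(9n−7)/2 ≤ 19797 for integer n.
n = 66 gives 19371 ≤ 19797, while n = 67 gives 19966 > 19797; so the answer is index 66.

66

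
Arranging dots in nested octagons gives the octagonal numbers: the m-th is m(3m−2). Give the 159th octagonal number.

75525

The 159th octagonal number is n(3n−2) with n = 159.
159·(3·159 − 2) = 159·475 = 75525.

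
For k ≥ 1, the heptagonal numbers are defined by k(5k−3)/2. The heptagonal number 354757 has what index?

Set n(5n−3)/2 = 354757, giving 5n² − 3n − 709514 = 0.
The discriminant is 9 + 40·354757 = 14190289, and √14190289 = 3767.
So n = (3 + 3767) / 10 = 3770/10 = 377.

377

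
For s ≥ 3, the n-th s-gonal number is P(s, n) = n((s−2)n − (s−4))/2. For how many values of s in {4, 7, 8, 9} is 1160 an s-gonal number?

1

s = 4: P(4, 34) = 1156 and P(4, 35) = 1225; 1160 is not s-gonal.
s = 7: P(7, 21) = 1071 and P(7, 22) = 1177; 1160 is not s-gonal.
s = 8: P(8, 20) = 1160. ✓
s = 9: P(9, 18) = 1089 and P(9, 19) = 1216; 1160 is not s-gonal.
Hits: s ∈ {8} → 1.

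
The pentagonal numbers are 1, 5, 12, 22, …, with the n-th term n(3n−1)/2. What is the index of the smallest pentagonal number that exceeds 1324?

30

Solve n(3n−1)/2 > 1324 for integer n.
The largest n with value ≤ 1324 is 29 (since 1247 ≤ 1324 < 1335), so the first above is n = 30, value 1335.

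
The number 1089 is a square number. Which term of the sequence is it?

33

We need n² = 1089, so n = √1089 = 33.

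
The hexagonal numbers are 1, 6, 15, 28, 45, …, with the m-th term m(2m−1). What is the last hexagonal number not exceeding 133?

120

Solve n(2n−1) ≤ 133 for integer n.
n = 8 gives 120 ≤ 133, while n = 9 gives 153 > 133; so the answer is 120.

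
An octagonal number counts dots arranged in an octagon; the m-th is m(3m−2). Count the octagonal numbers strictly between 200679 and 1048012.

333

The n-th octagonal number is n(3n−2).
Smallest index with value > 200679: n = 259 (giving 200725).
Largest index with value < 1048012: n = 591 (giving 1046661).
Indices 259 through 591: 333 terms.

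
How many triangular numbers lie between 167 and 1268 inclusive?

32

The n-th triangular number is n(n+1)/2.
Smallest index with value ≥ 167: n = 18 (giving 171).
Largest index with value ≤ 1268: n = 49 (giving 1225).
Indices 18 through 49: 32 terms.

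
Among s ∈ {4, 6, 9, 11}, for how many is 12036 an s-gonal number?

1

s = 4: P(4, 109) = 11881 and P(4, 110) = 12100; 12036 is not s-gonal.
s = 6: P(6, 77) = 11781 and P(6, 78) = 12090; 12036 is not s-gonal.
s = 9: P(9, 59) = 12036. ✓
s = 11: P(11, 52) = 11986 and P(11, 53) = 12455; 12036 is not s-gonal.
Hits: s ∈ {9} → 1.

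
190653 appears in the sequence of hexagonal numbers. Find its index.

309

Set n(2n−1) = 190653, giving 2n² − n − 190653 = 0.
So n = (1 + 1235) / 4 = 1236/4 = 309.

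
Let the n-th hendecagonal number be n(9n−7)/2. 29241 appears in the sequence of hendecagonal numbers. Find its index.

81

Set n(9n−7)/2 = 29241, giving 9n² − 7n − 58482 = 0.
The discriminant is 49 + 72·29241 = 2105401, and √2105401 = 1451.
So n = (7 + 1451) / 18 = 1458/18 = 81.
Check: 81·(9·81 − 7)/2 = 29241. ✓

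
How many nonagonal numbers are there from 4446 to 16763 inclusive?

34

The n-th nonagonal number is n(7n−5)/2.
Smallest index with value ≥ 4446: n = 36 (giving 4446).
Largest index with value ≤ 16763: n = 69 (giving 16491).
Indices 36 through 69: 34 terms.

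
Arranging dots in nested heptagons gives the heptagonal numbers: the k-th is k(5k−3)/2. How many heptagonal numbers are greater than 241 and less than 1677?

The n-th heptagonal number is n(5n−3)/2.
Smallest index with value > 241: n = 11 (giving 286).
Largest index with value < 1677: n = 26 (giving 1651).
Indices 11 through 26: 16 terms.

16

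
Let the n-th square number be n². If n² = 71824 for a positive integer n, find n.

We need n² = 71824, so n = √71824 = 268.
Check: 268² = 71824. ✓

268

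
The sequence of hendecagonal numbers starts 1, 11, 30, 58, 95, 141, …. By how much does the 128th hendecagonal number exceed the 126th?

2279

128·(9·128 − 7)/2 = 73280 and 126·(9·126 − 7)/2 = 71001.
Difference: 73280 − 71001 = 2279.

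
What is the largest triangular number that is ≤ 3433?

Solve n(n+1)/2 ≤ 3433 for integer n.
n = 82 gives 3403 ≤ 3433, while n = 83 gives 3486 > 3433; so the answer is 3403.

3403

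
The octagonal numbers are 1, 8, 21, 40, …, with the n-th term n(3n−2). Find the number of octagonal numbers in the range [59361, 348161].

The n-th octagonal number is n(3n−2).
Smallest index with value ≥ 59361: n = 141 (giving 59361).
Largest index with value ≤ 348161: n = 341 (giving 348161).
Indices 141 through 341: 201 terms.

201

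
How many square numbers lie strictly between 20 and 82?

5

The n-th square number is n².
Smallest index with value > 20: n = 5 (giving 25).
Largest index with value < 82: n = 9 (giving 81).
Indices 5 through 9: 5 terms.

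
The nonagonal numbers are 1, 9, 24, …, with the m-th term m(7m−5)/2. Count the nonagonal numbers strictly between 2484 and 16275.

The n-th nonagonal number is n(7n−5)/2.
Smallest index with value > 2484: n = 28 (giving 2674).
Largest index with value < 16275: n = 68 (giving 16014).
Indices 28 through 68: 41 terms.

41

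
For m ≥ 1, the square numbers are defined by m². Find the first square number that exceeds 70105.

70225

Solve n² > 70105 for integer n.
The largest n with value ≤ 70105 is 264 (since 69696 ≤ 70105 < 70225), so the first above is n = 265, value 70225.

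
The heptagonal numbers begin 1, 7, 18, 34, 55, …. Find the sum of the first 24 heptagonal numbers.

11800

Σ i(5i−3)/2 = (5Σi² − 3Σi) / 2 over i = 1..24.
Σi = 300 and Σi² = 4900.
(5·4900 − 3·300) / 2 = 23600/2 = 11800.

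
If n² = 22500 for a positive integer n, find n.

150

We need n² = 22500, so n = √22500 = 150.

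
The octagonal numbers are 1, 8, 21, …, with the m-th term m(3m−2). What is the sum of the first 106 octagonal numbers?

1196581

Σ i(3i−2) = 3Σi² − 2Σi over i = 1..106.
Σi = 5671 and Σi² = 402641.
3·402641 − 2·5671 = 1196581.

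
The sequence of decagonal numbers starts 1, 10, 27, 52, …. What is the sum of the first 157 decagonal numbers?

5172051

Σ i(4i−3) = 4Σi² − 3Σi over i = 1..157.
Σi = 12403 and Σi² = 1302315.
4·1302315 − 3·12403 = 5172051.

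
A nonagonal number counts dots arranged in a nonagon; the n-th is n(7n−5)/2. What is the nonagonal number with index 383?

The 383rd nonagonal number is n(7n−5)/2 with n = 383.
383·(7·383 − 5)/2 = 383·2676/2 = 383·1338 = 512454.

512454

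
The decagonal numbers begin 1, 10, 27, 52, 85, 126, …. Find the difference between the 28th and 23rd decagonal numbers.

28·(4·28 − 3) = 3052 and 23·(4·23 − 3) = 2047.
Difference: 3052 − 2047 = 1005.

1005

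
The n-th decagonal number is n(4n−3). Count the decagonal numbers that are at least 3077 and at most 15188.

33

The n-th decagonal number is n(4n−3).
Smallest index with value ≥ 3077: n = 29 (giving 3277).
Largest index with value ≤ 15188: n = 61 (giving 14701).
Indices 29 through 61: 33 terms.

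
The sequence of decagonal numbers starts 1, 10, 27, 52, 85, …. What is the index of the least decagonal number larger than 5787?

39

Solve n(4n−3) > 5787 for integer n.
The largest n with value ≤ 5787 is 38 (since 5662 ≤ 5787 < 5967), so the first above is n = 39, value 5967.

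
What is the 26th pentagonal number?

1001

26·(3·26 − 1)/2 = 26·77/2 = 1001.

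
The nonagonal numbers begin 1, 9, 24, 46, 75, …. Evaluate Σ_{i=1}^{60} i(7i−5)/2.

253760

Σ i(7i−5)/2 = (7Σi² − 5Σi) / 2 over i = 1..60.
Σi = 1830 and Σi² = 73810.
(7·73810 − 5·1830) / 2 = 507520/2 = 253760.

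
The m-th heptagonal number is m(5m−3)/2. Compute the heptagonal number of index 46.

The 46th heptagonal number is n(5n−3)/2 with n = 46.
46·(5·46 − 3)/2 = 46·227/2 = 5221.

5221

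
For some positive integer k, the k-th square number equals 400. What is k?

20

We need n² = 400, so n = √400 = 20.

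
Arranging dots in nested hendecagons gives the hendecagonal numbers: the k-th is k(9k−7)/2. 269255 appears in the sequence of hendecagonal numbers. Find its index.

245

Set n(9n−7)/2 = 269255, giving 9n² − 7n − 538510 = 0.
The discriminant is 49 + 72·269255 = 19386409, and √19386409 = 4403.
So n = (7 + 4403) / 18 = 4410/18 = 245.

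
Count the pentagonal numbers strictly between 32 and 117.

4

The n-th pentagonal number is n(3n−1)/2.
Smallest index with value > 32: n = 5 (giving 35).
Largest index with value < 117: n = 8 (giving 92).
Indices 5 through 8: 4 terms.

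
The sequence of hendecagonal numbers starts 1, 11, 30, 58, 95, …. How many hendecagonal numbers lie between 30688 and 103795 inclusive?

The n-th hendecagonal number is n(9n−7)/2.
Smallest index with value ≥ 30688: n = 83 (giving 30710).
Largest index with value ≤ 103795: n = 152 (giving 103436).
Indices 83 through 152: 70 terms.

70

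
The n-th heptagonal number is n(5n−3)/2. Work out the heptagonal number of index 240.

143640

The 240th heptagonal number is n(5n−3)/2 with n = 240.
240·(5·240 − 3)/2 = 240·1197/2 = 143640.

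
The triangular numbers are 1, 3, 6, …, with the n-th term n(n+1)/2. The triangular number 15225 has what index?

Set n(n+1)/2 = 15225, giving n² + n − 30450 = 0.
The discriminant is 1 + 8·15225 = 121801, and √121801 = 349.
So n = (-1 + 349) / 2 = 348/2 = 174.
Check: 174·175/2 = 15225. ✓

174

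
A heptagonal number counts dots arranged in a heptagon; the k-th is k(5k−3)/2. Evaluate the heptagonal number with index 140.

The 140th heptagonal number is n(5n−3)/2 with n = 140.
140·(5·140 − 3)/2 = 140·697/2 = 48790.

48790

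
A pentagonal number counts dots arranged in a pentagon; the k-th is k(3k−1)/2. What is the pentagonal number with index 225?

75825

The 225th pentagonal number is n(3n−1)/2 with n = 225.
225·(3·225 − 1)/2 = 225·674/2 = 225·337 = 75825.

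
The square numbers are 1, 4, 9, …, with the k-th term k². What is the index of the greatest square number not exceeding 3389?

Solve n² ≤ 3389 for integer n.
n = 58 gives 3364 ≤ 3389, while n = 59 gives 3481 > 3389; so the answer is index 58.

58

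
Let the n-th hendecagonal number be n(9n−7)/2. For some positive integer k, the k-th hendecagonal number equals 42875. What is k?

Set n(9n−7)/2 = 42875, giving 9n² − 7n − 85750 = 0.
The discriminant is 49 + 72·42875 = 3087049, and √3087049 = 1757.
So n = (7 + 1757) / 18 = 1764/18 = 98.

98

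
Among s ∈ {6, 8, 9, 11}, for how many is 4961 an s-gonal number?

1

s = 6: P(6, 50) = 4950 and P(6, 51) = 5151; 4961 is not s-gonal.
s = 8: P(8, 41) = 4961. ✓
s = 9: P(9, 38) = 4959 and P(9, 39) = 5226; 4961 is not s-gonal.
s = 11: P(11, 33) = 4785 and P(11, 34) = 5083; 4961 is not s-gonal.
Hits: s ∈ {8} → 1.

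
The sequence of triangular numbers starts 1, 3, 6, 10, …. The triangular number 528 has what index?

Set n(n+1)/2 = 528, giving n² + n − 1056 = 0.
The discriminant is 1 + 8·528 = 4225, and √4225 = 65.
So n = (-1 + 65) / 2 = 64/2 = 32.

32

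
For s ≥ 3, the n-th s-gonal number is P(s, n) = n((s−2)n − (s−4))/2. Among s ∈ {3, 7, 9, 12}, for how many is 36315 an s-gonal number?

s = 3: P(3, 269) = 36315. ✓
s = 7: P(7, 120) = 35820 and P(7, 121) = 36421; 36315 is not s-gonal.
s = 9: P(9, 102) = 36159 and P(9, 103) = 36874; 36315 is not s-gonal.
s = 12: P(12, 85) = 35785 and P(12, 86) = 36636; 36315 is not s-gonal.
Hits: s ∈ {3} → 1.

1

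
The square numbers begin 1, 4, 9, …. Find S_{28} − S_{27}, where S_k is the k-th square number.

55

n² − (n−1)² = 2n − 1, so 28² − 27² = 2·28 − 1 = 55.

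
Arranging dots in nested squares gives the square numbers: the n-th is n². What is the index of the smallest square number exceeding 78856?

281

Solve n² > 78856 for integer n.
The largest n with value ≤ 78856 is 280 (since 78400 ≤ 78856 < 78961), so the first above is n = 281, value 78961.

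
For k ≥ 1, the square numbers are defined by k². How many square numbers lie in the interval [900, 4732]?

The n-th square number is n².
Smallest index with value ≥ 900: n = 30 (giving 900).
Largest index with value ≤ 4732: n = 68 (giving 4624).
Indices 30 through 68: 39 terms.

39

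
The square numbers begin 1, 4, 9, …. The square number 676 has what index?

26

We need n² = 676, so n = √676 = 26.
Check: 26² = 676. ✓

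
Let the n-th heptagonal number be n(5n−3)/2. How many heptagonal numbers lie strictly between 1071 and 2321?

The n-th heptagonal number is n(5n−3)/2.
Smallest index with value > 1071: n = 22 (giving 1177).
Largest index with value < 2321: n = 30 (giving 2205).
Indices 22 through 30: 9 terms.

9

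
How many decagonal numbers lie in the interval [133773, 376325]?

The n-th decagonal number is n(4n−3).
Smallest index with value ≥ 133773: n = 184 (giving 134872).
Largest index with value ≤ 376325: n = 307 (giving 376075).
Indices 184 through 307: 124 terms.

124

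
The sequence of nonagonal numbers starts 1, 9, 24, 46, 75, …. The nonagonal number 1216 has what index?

Set n(7n−5)/2 = 1216, giving 7n² − 5n − 2432 = 0.
The discriminant is 25 + 56·1216 = 68121, and √68121 = 261.
So n = (5 + 261) / 14 = 266/14 = 19.
Check: 19·(7·19 − 5)/2 = 1216. ✓

19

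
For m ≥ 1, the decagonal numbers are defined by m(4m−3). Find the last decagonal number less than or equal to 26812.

Solve n(4n−3) ≤ 26812 for integer n.
n = 82 gives 26650 ≤ 26812, while n = 83 gives 27307 > 26812; so the answer is 26650.

26650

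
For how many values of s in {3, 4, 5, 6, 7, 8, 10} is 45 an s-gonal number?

s = 3: P(3, 9) = 45. ✓
s = 4: P(4, 6) = 36 and P(4, 7) = 49; 45 is not s-gonal.
s = 5: P(5, 5) = 35 and P(5, 6) = 51; 45 is not s-gonal.
s = 6: P(6, 5) = 45. ✓
s = 7: P(7, 4) = 34 and P(7, 5) = 55; 45 is not s-gonal.
s = 8: P(8, 4) = 40 and P(8, 5) = 65; 45 is not s-gonal.
s = 10: P(10, 3) = 27 and P(10, 4) = 52; 45 is not s-gonal.
Hits: s ∈ {3, 6} → 2.

2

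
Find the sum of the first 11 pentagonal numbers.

Σ i(3i−1)/2 = (3Σi² − Σi) / 2 over i = 1..11.
Σi = 66 and Σi² = 506.
(3·506 − 1·66) / 2 = 1452/2 = 726.

726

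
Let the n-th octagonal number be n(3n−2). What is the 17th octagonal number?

833

The 17th octagonal number is n(3n−2) with n = 17.
17·(3·17 − 2) = 17·49 = 833.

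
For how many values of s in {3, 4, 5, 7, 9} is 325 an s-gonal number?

2

s = 3: P(3, 25) = 325. ✓
s = 4: P(4, 18) = 324 and P(4, 19) = 361; 325 is not s-gonal.
s = 5: P(5, 14) = 287 and P(5, 15) = 330; 325 is not s-gonal.
s = 7: P(7, 11) = 286 and P(7, 12) = 342; 325 is not s-gonal.
s = 9: P(9, 10) = 325. ✓
Hits: s ∈ {3, 9} → 2.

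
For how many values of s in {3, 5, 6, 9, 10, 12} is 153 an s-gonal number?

2

s = 3: P(3, 17) = 153. ✓
s = 5: P(5, 10) = 145 and P(5, 11) = 176; 153 is not s-gonal.
s = 6: P(6, 9) = 153. ✓
s = 9: P(9, 6) = 111 and P(9, 7) = 154; 153 is not s-gonal.
s = 10: P(10, 6) = 126 and P(10, 7) = 175; 153 is not s-gonal.
s = 12: P(12, 5) = 105 and P(12, 6) = 156; 153 is not s-gonal.
Hits: s ∈ {3, 6} → 2.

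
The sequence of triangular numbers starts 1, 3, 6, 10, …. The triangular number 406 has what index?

Set n(n+1)/2 = 406, giving n² + n − 812 = 0.
The discriminant is 1 + 8·406 = 3249, and √3249 = 57.
So n = (-1 + 57) / 2 = 56/2 = 28.
Check: 28·29/2 = 406. ✓

28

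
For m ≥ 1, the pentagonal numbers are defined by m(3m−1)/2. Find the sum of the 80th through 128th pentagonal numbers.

807128

Σ i(3i−1)/2 = (3Σi² − Σi) / 2 over i = 80..128.
Σi = 8256 − 3160 = 5096 and Σi² = 707264 − 167480 = 539784.
(3·539784 − 1·5096) / 2 = 1614256/2 = 807128.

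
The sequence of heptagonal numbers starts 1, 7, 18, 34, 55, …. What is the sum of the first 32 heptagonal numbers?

Σ i(5i−3)/2 = (5Σi² − 3Σi) / 2 over i = 1..32.
Σi = 528 and Σi² = 11440.
(5·11440 − 3·528) / 2 = 55616/2 = 27808.

27808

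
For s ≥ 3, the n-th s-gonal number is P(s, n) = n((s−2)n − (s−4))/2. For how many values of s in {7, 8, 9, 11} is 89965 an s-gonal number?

1

s = 7: P(7, 190) = 89965. ✓
s = 8: P(8, 173) = 89441 and P(8, 174) = 90480; 89965 is not s-gonal.
s = 9: P(9, 160) = 89200 and P(9, 161) = 90321; 89965 is not s-gonal.
s = 11: P(11, 141) = 88971 and P(11, 142) = 90241; 89965 is not s-gonal.
Hits: s ∈ {7} → 1.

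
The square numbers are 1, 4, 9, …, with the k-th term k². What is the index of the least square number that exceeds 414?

Solve n² > 414 for integer n.
The largest n with value ≤ 414 is 20 (since 400 ≤ 414 < 441), so the first above is n = 21, value 441.

21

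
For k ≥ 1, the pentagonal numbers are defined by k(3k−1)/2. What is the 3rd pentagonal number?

3·(3·3 − 1)/2 = 3·8/2 = 3·4 = 12.

12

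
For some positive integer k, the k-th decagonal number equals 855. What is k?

Set n(4n−3) = 855, giving 4n² − 3n − 855 = 0.
The discriminant is 9 + 16·855 = 13689, and √13689 = 117.
So n = (3 + 117) / 8 = 120/8 = 15.

15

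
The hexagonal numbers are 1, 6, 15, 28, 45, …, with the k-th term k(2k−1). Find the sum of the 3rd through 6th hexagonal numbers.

Σ i(2i−1) = 2Σi² − Σi over i = 3..6.
Σi = 21 − 3 = 18 and Σi² = 91 − 5 = 86.
2·86 − 1·18 = 154.

154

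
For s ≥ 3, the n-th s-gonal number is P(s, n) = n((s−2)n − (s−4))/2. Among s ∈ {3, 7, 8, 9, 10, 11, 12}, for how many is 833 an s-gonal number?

s = 3: P(3, 40) = 820 and P(3, 41) = 861; 833 is not s-gonal.
s = 7: P(7, 18) = 783 and P(7, 19) = 874; 833 is not s-gonal.
s = 8: P(8, 17) = 833. ✓
s = 9: P(9, 15) = 750 and P(9, 16) = 856; 833 is not s-gonal.
s = 10: P(10, 14) = 742 and P(10, 15) = 855; 833 is not s-gonal.
s = 11: P(11, 14) = 833. ✓
s = 12: P(12, 13) = 793 and P(12, 14) = 924; 833 is not s-gonal.
Hits: s ∈ {8, 11} → 2.

2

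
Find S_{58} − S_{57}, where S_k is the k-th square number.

n² − (n−1)² = 2n − 1, so 58² − 57² = 2·58 − 1 = 115.

115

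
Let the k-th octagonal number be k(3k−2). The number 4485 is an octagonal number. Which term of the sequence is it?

39

Set n(3n−2) = 4485, giving 3n² − 2n − 4485 = 0.
So n = (2 + 232) / 6 = 234/6 = 39.
Check: 39·(3·39 − 2) = 4485. ✓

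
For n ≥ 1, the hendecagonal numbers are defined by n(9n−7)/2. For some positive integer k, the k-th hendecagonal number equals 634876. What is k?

Set n(9n−7)/2 = 634876, giving 9n² − 7n − 1269752 = 0.
The discriminant is 49 + 72·634876 = 45711121, and √45711121 = 6761.
So n = (7 + 6761) / 18 = 6768/18 = 376.
Check: 376·(9·376 − 7)/2 = 634876. ✓

376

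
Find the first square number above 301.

Solve n² > 301 for integer n.
The largest n with value ≤ 301 is 17 (since 289 ≤ 301 < 324), so the first above is n = 18, value 324.

324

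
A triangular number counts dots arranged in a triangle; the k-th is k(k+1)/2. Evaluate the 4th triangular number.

The 4th triangular number is n(n+1)/2 with n = 4.
4·5/2 = 20/2 = 10.

10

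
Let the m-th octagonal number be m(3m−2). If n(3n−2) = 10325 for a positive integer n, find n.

59

Set n(3n−2) = 10325, giving 3n² − 2n − 10325 = 0.
So n = (2 + 352) / 6 = 354/6 = 59.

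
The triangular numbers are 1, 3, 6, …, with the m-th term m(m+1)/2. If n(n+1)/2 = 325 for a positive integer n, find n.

25

Set n(n+1)/2 = 325, giving n² + n − 650 = 0.
The discriminant is 1 + 8·325 = 2601, and √2601 = 51.
So n = (-1 + 51) / 2 = 50/2 = 25.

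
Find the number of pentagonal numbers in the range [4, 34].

3

The n-th pentagonal number is n(3n−1)/2.
Smallest index with value ≥ 4: n = 2 (giving 5).
Largest index with value ≤ 34: n = 4 (giving 22).
Indices 2 through 4: 3 terms.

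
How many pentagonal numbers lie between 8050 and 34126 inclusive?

The n-th pentagonal number is n(3n−1)/2.
Smallest index with value ≥ 8050: n = 74 (giving 8177).
Largest index with value ≤ 34126: n = 151 (giving 34126).
Indices 74 through 151: 78 terms.

78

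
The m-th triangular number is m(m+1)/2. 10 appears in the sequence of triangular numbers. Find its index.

Set n(n+1)/2 = 10, giving n² + n − 20 = 0.
The discriminant is 1 + 8·10 = 81, and √81 = 9.
So n = (-1 + 9) / 2 = 8/2 = 4.
Check: 4·5/2 = 10. ✓

4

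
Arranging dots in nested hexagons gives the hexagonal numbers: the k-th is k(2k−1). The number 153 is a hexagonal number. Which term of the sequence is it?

Set n(2n−1) = 153, giving 2n² − n − 153 = 0.
The discriminant is 1 + 8·153 = 1225, and √1225 = 35.
So n = (1 + 35) / 4 = 36/4 = 9.

9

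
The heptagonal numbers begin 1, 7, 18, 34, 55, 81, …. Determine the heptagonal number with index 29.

2059

29·(5·29 − 3)/2 = 29·142/2 = 29·71 = 2059.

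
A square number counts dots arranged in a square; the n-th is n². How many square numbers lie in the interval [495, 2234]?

The n-th square number is n².
Smallest index with value ≥ 495: n = 23 (giving 529).
Largest index with value ≤ 2234: n = 47 (giving 2209).
Indices 23 through 47: 25 terms.

25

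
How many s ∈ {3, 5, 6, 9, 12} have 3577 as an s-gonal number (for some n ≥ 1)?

s = 3: P(3, 84) = 3570 and P(3, 85) = 3655; 3577 is not s-gonal.
s = 5: P(5, 49) = 3577. ✓
s = 6: P(6, 42) = 3486 and P(6, 43) = 3655; 3577 is not s-gonal.
s = 9: P(9, 32) = 3504 and P(9, 33) = 3729; 3577 is not s-gonal.
s = 12: P(12, 27) = 3537 and P(12, 28) = 3808; 3577 is not s-gonal.
Hits: s ∈ {5} → 1.

1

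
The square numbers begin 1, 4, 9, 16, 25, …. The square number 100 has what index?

10

We need n² = 100, so n = √100 = 10.
Check: 10² = 100. ✓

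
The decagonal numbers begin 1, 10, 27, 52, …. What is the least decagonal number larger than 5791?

Solve n(4n−3) > 5791 for integer n.
The largest n with value ≤ 5791 is 38 (since 5662 ≤ 5791 < 5967), so the first above is n = 39, value 5967.

5967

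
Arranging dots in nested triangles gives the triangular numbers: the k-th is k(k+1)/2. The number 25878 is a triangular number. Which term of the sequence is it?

Set n(n+1)/2 = 25878, giving n² + n − 51756 = 0.
The discriminant is 1 + 8·25878 = 207025, and √207025 = 455.
So n = (-1 + 455) / 2 = 454/2 = 227.

227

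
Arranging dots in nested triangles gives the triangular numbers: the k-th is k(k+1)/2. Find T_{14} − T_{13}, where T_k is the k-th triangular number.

Consecutive triangular numbers differ by n: T_{14} − T_{13} = 14.

14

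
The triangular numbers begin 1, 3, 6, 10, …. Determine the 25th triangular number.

325

The 25th triangular number is n(n+1)/2 with n = 25.
25·26/2 = 650/2 = 325.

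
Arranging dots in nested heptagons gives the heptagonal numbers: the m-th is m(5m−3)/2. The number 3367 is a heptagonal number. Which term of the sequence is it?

37

Set n(5n−3)/2 = 3367, giving 5n² − 3n − 6734 = 0.
The discriminant is 9 + 40·3367 = 134689, and √134689 = 367.
So n = (3 + 367) / 10 = 370/10 = 37.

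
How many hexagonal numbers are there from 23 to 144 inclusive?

The n-th hexagonal number is n(2n−1).
Smallest index with value ≥ 23: n = 4 (giving 28).
Largest index with value ≤ 144: n = 8 (giving 120).
Indices 4 through 8: 5 terms.

5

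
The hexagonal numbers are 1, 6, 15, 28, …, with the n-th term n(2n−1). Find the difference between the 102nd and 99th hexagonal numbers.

102·(2·102 − 1) = 20706 and 99·(2·99 − 1) = 19503.
Difference: 20706 − 19503 = 1203.

1203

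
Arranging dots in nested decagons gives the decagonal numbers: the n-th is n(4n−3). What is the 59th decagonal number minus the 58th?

Consecutive decagonal numbers differ by 8n − 7: here 8·59 − 7 = 465.

465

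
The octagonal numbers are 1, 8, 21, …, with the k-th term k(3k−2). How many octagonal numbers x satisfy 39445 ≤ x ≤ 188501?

The n-th octagonal number is n(3n−2).
Smallest index with value ≥ 39445: n = 115 (giving 39445).
Largest index with value ≤ 188501: n = 251 (giving 188501).
Indices 115 through 251: 137 terms.

137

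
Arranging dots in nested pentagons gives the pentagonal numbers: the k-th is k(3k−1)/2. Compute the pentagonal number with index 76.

The 76th pentagonal number is n(3n−1)/2 with n = 76.
76·(3·76 − 1)/2 = 76·227/2 = 8626.

8626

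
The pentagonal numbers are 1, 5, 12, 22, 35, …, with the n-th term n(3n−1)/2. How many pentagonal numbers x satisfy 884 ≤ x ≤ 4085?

The n-th pentagonal number is n(3n−1)/2.
Smallest index with value ≥ 884: n = 25 (giving 925).
Largest index with value ≤ 4085: n = 52 (giving 4030).
Indices 25 through 52: 28 terms.

28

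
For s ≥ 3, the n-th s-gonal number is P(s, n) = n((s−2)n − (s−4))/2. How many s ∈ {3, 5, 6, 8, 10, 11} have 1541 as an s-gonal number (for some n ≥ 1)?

1

s = 3: P(3, 55) = 1540 and P(3, 56) = 1596; 1541 is not s-gonal.
s = 5: P(5, 32) = 1520 and P(5, 33) = 1617; 1541 is not s-gonal.
s = 6: P(6, 28) = 1540 and P(6, 29) = 1653; 1541 is not s-gonal.
s = 8: P(8, 23) = 1541. ✓
s = 10: P(10, 20) = 1540 and P(10, 21) = 1701; 1541 is not s-gonal.
s = 11: P(11, 18) = 1395 and P(11, 19) = 1558; 1541 is not s-gonal.
Hits: s ∈ {8} → 1.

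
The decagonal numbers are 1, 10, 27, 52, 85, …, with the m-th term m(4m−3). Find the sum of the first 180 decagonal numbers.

Σ i(4i−3) = 4Σi² − 3Σi over i = 1..180.
Σi = 16290 and Σi² = 1960230.
4·1960230 − 3·16290 = 7792050.

7792050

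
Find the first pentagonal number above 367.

Solve n(3n−1)/2 > 367 for integer n.
The largest n with value ≤ 367 is 15 (since 330 ≤ 367 < 376), so the first above is n = 16, value 376.

376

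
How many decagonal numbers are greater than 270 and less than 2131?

The n-th decagonal number is n(4n−3).
Smallest index with value > 270: n = 9 (giving 297).
Largest index with value < 2131: n = 23 (giving 2047).
Indices 9 through 23: 15 terms.

15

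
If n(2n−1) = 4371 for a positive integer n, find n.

Set n(2n−1) = 4371, giving 2n² − n − 4371 = 0.
The discriminant is 1 + 8·4371 = 34969, and √34969 = 187.
So n = (1 + 187) / 4 = 188/4 = 47.
Check: 47·(2·47 − 1) = 4371. ✓

47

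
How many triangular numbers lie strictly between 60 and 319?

The n-th triangular number is n(n+1)/2.
Smallest index with value > 60: n = 11 (giving 66).
Largest index with value < 319: n = 24 (giving 300).
Indices 11 through 24: 14 terms.

14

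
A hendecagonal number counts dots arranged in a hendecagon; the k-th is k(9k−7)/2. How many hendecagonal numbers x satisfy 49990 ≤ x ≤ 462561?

The n-th hendecagonal number is n(9n−7)/2.
Smallest index with value ≥ 49990: n = 106 (giving 50191).
Largest index with value ≤ 462561: n = 321 (giving 462561).
Indices 106 through 321: 216 terms.

216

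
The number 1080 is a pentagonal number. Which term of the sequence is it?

Set n(3n−1)/2 = 1080, giving 3n² − n − 2160 = 0.
The discriminant is 1 + 24·1080 = 25921, and √25921 = 161.
So n = (1 + 161) / 6 = 162/6 = 27.
Check: 27·(3·27 − 1)/2 = 1080. ✓

27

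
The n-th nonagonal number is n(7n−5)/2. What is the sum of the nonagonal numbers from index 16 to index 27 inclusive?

19270

Σ i(7i−5)/2 = (7Σi² − 5Σi) / 2 over i = 16..27.
Σi = 378 − 120 = 258 and Σi² = 6930 − 1240 = 5690.
(7·5690 − 5·258) / 2 = 38540/2 = 19270.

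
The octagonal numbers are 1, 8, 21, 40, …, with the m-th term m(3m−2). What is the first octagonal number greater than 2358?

2465

Solve n(3n−2) > 2358 for integer n.
The largest n with value ≤ 2358 is 28 (since 2296 ≤ 2358 < 2465), so the first above is n = 29, value 2465.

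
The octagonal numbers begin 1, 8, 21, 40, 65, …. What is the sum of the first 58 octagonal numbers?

196765

Σ i(3i−2) = 3Σi² − 2Σi over i = 1..58.
Σi = 1711 and Σi² = 66729.
3·66729 − 2·1711 = 196765.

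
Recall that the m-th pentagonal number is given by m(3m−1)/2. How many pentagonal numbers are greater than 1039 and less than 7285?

43

The n-th pentagonal number is n(3n−1)/2.
Smallest index with value > 1039: n = 27 (giving 1080).
Largest index with value < 7285: n = 69 (giving 7107).
Indices 27 through 69: 43 terms.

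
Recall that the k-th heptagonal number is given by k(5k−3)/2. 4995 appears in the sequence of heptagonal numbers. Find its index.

Set n(5n−3)/2 = 4995, giving 5n² − 3n − 9990 = 0.
The discriminant is 9 + 40·4995 = 199809, and √199809 = 447.
So n = (3 + 447) / 10 = 450/10 = 45.

45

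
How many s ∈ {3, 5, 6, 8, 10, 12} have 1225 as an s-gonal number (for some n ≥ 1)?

s = 3: P(3, 49) = 1225. ✓
s = 5: P(5, 28) = 1162 and P(5, 29) = 1247; 1225 is not s-gonal.
s = 6: P(6, 25) = 1225. ✓
s = 8: P(8, 20) = 1160 and P(8, 21) = 1281; 1225 is not s-gonal.
s = 10: P(10, 17) = 1105 and P(10, 18) = 1242; 1225 is not s-gonal.
s = 12: P(12, 16) = 1216 and P(12, 17) = 1377; 1225 is not s-gonal.
Hits: s ∈ {3, 6} → 2.

2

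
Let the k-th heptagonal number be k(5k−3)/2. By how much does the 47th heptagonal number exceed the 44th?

678

47·(5·47 − 3)/2 = 5452 and 44·(5·44 − 3)/2 = 4774.
Difference: 5452 − 4774 = 678.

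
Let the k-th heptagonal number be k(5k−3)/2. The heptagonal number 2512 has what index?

32

Set n(5n−3)/2 = 2512, giving 5n² − 3n − 5024 = 0.
The discriminant is 9 + 40·2512 = 100489, and √100489 = 317.
So n = (3 + 317) / 10 = 320/10 = 32.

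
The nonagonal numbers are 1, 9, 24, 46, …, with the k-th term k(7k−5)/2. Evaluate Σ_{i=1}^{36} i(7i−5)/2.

55056

Σ i(7i−5)/2 = (7Σi² − 5Σi) / 2 over i = 1..36.
Σi = 666 and Σi² = 16206.
(7·16206 − 5·666) / 2 = 110112/2 = 55056.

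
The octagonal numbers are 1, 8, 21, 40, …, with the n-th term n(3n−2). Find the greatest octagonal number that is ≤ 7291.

7105

Solve n(3n−2) ≤ 7291 for integer n.
n = 49 gives 7105 ≤ 7291, while n = 50 gives 7400 > 7291; so the answer is 7105.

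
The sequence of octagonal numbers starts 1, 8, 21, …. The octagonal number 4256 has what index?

38

Set n(3n−2) = 4256, giving 3n² − 2n − 4256 = 0.
The discriminant is 4 + 12·4256 = 51076, and √51076 = 226.
So n = (2 + 226) / 6 = 228/6 = 38.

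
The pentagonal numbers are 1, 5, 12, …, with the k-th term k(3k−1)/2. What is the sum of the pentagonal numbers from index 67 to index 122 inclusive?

Σ i(3i−1)/2 = (3Σi² − Σi) / 2 over i = 67..122.
Σi = 7503 − 2211 = 5292 and Σi² = 612745 − 98021 = 514724.
(3·514724 − 1·5292) / 2 = 1538880/2 = 769440.

769440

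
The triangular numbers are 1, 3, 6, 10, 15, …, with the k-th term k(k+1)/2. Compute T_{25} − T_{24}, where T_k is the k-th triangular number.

25

Consecutive triangular numbers differ by n: T_{25} − T_{24} = 25.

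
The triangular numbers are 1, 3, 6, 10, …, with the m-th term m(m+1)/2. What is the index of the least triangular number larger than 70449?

375

Solve n(n+1)/2 > 70449 for integer n.
The largest n with value ≤ 70449 is 374 (since 70125 ≤ 70449 < 70500), so the first above is n = 375, value 70500.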